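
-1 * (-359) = 359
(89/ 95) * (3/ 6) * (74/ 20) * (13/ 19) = 1.19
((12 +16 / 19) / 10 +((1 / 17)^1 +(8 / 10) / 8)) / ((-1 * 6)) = -4661 / 19380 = -0.24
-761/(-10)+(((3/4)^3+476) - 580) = -8793/320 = -27.48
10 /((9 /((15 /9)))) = 50 /27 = 1.85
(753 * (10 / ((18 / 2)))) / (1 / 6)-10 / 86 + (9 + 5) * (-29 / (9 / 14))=1698283 / 387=4388.33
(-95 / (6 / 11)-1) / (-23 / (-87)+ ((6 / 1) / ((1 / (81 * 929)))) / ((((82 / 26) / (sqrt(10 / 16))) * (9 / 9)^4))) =1178409577 / 325941146890723747-319057650781623 * sqrt(10) / 651882293781447494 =-0.00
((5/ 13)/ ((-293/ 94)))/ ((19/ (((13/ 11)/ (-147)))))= 470/ 9001839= 0.00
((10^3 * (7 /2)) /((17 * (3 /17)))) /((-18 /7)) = -12250 /27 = -453.70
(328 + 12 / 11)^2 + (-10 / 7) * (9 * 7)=13093510 / 121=108210.83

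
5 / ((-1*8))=-5 / 8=-0.62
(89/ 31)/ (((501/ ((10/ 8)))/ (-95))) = -42275/ 62124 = -0.68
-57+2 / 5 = -283 / 5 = -56.60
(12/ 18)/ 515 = 2/ 1545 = 0.00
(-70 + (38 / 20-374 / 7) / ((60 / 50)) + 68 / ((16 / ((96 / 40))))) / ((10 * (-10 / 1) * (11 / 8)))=43151 / 57750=0.75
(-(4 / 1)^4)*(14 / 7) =-512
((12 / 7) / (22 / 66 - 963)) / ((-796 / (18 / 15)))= 27 / 10057460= 0.00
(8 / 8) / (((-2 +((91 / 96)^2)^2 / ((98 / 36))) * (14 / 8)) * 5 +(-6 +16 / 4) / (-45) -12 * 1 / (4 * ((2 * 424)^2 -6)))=-33931300700160 / 504232493670989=-0.07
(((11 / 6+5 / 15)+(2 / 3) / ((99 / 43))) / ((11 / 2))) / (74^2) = 1459 / 17890092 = 0.00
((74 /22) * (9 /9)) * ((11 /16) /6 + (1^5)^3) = 3959 /1056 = 3.75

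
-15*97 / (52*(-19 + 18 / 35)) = 50925 / 33644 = 1.51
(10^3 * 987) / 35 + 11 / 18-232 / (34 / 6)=8616859 / 306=28159.67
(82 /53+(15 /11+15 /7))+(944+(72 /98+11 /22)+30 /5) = 54636579 /57134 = 956.29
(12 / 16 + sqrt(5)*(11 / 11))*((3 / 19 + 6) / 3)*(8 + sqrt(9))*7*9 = 81081 / 76 + 27027*sqrt(5) / 19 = 4247.60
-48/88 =-0.55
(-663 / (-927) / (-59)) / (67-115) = 221 / 875088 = 0.00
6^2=36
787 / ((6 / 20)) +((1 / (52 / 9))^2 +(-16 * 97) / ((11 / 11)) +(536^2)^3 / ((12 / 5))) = 26716784272452542193 / 2704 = 9880467556380378.03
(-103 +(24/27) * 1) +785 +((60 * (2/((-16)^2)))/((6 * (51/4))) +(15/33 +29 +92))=21659525/26928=804.35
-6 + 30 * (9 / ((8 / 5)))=651 / 4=162.75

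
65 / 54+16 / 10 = 757 / 270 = 2.80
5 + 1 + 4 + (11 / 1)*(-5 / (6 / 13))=-655 / 6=-109.17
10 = 10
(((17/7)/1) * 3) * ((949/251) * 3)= 145197/1757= 82.64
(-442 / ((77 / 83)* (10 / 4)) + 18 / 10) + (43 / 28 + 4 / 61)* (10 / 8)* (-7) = -76199579 / 375760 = -202.79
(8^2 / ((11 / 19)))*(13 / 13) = 110.55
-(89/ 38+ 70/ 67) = -3.39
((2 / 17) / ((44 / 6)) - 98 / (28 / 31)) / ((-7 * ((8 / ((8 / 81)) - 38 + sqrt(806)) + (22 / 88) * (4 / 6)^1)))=4503603 / 7118155 - 730314 * sqrt(806) / 49827085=0.22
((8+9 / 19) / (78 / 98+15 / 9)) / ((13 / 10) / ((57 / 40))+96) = 71001 / 1999688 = 0.04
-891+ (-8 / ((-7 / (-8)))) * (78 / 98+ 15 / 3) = -323789 / 343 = -943.99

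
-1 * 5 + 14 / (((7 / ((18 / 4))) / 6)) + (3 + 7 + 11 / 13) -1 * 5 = 713 / 13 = 54.85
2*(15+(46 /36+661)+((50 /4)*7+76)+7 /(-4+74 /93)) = 2249107 /1341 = 1677.19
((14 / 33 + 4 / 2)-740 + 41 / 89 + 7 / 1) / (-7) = 2144348 / 20559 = 104.30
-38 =-38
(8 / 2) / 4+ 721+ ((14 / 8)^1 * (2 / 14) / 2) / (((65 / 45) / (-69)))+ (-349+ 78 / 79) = 3023621 / 8216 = 368.02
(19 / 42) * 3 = 19 / 14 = 1.36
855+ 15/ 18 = 5135/ 6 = 855.83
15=15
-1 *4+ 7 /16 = -57 /16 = -3.56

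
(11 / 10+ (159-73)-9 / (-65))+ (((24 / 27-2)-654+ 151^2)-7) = 26004569 / 1170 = 22226.13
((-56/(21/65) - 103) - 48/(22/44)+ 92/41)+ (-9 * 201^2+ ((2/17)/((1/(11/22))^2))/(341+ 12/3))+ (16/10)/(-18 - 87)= -6126696476861/16832550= -363979.10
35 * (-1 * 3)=-105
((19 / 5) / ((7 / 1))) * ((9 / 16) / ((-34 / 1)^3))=-171 / 22010240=-0.00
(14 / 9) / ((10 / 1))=7 / 45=0.16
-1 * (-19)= 19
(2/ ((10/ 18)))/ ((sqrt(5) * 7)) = 18 * sqrt(5)/ 175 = 0.23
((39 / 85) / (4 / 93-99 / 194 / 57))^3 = 2389508938244880403848 / 977298978552734375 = 2445.01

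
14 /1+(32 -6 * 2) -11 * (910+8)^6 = -6583377704816873630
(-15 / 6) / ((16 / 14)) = -35 / 16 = -2.19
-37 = -37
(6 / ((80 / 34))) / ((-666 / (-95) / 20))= 1615 / 222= 7.27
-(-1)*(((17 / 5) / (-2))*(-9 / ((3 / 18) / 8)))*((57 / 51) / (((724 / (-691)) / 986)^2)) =119068612837794 / 163805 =726892419.88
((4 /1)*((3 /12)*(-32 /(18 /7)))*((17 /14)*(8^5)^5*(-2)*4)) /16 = 2568967366681086996250624 /9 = 285440818520120777361180.40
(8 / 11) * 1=0.73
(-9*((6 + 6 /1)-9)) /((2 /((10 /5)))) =-27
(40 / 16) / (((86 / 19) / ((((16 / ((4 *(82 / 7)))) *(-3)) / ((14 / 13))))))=-3705 / 7052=-0.53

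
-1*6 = -6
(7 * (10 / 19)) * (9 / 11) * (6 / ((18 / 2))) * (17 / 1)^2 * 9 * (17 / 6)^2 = 8769705 / 209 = 41960.31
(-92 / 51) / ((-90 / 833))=2254 / 135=16.70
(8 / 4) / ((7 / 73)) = 146 / 7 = 20.86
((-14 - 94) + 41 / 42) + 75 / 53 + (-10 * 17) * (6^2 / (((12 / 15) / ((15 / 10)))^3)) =-2881149595 / 71232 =-40447.41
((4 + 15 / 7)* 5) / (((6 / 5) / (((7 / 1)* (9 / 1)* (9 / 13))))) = 29025 / 26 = 1116.35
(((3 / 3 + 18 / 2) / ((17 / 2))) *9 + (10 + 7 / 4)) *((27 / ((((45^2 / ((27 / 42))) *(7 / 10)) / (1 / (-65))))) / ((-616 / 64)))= 186 / 425425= 0.00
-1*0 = 0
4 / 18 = 2 / 9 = 0.22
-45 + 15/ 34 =-1515/ 34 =-44.56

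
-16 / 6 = -2.67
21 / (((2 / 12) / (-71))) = -8946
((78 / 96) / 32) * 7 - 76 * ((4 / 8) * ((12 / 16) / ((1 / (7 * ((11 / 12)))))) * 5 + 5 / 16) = -937.95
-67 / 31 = -2.16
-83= -83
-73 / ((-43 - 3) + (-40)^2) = -73 / 1554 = -0.05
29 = 29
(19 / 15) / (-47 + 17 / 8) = -152 / 5385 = -0.03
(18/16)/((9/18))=9/4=2.25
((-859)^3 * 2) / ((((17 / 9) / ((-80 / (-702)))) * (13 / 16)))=-811314917120 / 8619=-94130980.06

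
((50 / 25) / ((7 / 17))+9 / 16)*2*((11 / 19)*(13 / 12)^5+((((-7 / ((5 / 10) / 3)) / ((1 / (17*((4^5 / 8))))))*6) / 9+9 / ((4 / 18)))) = -174731217503839 / 264757248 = -659967.65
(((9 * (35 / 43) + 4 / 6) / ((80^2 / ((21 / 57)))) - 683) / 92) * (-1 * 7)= 74996627881 / 1443148800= 51.97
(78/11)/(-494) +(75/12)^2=130577/3344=39.05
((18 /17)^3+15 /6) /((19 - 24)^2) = 36229 /245650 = 0.15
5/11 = 0.45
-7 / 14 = -1 / 2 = -0.50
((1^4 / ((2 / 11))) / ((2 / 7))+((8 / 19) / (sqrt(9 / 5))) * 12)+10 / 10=32 * sqrt(5) / 19+81 / 4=24.02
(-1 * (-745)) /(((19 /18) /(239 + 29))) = 3593880 /19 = 189151.58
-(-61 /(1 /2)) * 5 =610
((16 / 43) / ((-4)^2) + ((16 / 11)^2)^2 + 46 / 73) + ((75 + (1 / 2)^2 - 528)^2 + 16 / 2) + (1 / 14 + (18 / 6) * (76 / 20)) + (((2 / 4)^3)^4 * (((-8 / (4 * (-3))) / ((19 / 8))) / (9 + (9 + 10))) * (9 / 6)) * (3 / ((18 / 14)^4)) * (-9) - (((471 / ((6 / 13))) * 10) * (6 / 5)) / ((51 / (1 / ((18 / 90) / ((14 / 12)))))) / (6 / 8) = 52524678514843261798097 / 258564471059220480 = 203139.58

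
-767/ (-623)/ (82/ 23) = 17641/ 51086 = 0.35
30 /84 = 5 /14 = 0.36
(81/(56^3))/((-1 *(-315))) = 9/6146560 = 0.00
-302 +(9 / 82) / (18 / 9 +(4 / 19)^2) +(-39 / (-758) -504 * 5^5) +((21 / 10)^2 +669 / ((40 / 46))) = -100313030019151 / 63709900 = -1574528.13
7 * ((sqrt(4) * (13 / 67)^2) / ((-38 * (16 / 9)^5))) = -69854967 / 89434095616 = -0.00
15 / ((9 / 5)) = 8.33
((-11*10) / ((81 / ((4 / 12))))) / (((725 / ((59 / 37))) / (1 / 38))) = -649 / 24770205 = -0.00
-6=-6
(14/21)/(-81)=-2/243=-0.01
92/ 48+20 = 263/ 12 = 21.92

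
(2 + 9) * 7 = 77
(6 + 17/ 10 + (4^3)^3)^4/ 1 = 47229213507904826259301521/ 10000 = 4722921350790482625930.15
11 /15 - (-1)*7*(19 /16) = 2171 /240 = 9.05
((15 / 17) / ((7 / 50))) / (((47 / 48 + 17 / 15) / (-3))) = -180000 / 20111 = -8.95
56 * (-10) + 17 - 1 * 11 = -554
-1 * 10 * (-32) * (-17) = -5440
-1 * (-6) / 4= 3 / 2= 1.50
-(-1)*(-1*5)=-5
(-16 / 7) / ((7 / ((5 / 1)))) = -80 / 49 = -1.63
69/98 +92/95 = 15571/9310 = 1.67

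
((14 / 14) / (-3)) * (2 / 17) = -2 / 51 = -0.04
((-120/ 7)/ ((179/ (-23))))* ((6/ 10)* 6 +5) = 18.94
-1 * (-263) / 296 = 263 / 296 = 0.89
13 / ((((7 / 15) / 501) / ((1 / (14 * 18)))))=10855 / 196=55.38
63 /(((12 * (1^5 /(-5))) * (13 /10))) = -20.19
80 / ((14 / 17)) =680 / 7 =97.14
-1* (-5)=5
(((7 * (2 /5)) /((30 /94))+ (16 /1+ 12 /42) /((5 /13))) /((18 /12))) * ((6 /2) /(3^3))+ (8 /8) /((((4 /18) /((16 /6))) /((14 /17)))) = 3293824 /240975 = 13.67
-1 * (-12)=12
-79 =-79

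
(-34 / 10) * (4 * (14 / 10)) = -476 / 25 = -19.04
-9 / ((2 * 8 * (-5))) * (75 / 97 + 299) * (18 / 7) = 168237 / 1940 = 86.72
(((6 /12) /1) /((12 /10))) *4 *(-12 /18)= -10 /9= -1.11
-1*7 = -7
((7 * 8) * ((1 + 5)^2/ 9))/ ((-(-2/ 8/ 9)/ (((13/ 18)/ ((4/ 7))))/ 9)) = 91728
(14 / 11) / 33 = 14 / 363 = 0.04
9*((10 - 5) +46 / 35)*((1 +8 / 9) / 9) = 3757 / 315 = 11.93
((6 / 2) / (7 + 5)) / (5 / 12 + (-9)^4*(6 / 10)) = 15 / 236221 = 0.00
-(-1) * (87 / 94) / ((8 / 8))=87 / 94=0.93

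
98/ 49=2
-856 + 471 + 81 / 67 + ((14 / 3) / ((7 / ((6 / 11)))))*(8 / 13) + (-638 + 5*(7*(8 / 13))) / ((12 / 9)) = -16209393 / 19162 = -845.91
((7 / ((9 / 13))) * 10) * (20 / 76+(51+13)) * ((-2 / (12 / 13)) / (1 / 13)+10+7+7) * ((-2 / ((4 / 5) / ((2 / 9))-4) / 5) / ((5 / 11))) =-10185175 / 171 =-59562.43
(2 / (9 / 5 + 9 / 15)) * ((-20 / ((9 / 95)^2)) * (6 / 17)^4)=-7220000 / 250563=-28.82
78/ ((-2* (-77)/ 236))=9204/ 77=119.53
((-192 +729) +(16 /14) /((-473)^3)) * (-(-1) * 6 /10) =238675036857 /740766719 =322.20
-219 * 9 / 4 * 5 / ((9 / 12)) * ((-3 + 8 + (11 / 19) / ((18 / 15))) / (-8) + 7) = -6306105 / 304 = -20743.77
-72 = -72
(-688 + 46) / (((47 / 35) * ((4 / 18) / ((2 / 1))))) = -202230 / 47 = -4302.77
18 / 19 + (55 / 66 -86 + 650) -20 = 62219 / 114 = 545.78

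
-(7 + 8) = -15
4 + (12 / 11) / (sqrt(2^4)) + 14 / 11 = 61 / 11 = 5.55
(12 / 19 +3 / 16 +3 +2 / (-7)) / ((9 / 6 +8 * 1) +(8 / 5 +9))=37595 / 213864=0.18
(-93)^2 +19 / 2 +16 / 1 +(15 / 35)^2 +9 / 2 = 425280 / 49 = 8679.18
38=38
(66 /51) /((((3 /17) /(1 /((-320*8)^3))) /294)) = -539 /4194304000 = -0.00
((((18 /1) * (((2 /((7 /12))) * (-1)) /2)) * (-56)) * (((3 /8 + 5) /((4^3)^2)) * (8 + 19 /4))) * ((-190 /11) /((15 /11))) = -375003 /1024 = -366.21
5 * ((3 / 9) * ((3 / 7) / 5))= 1 / 7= 0.14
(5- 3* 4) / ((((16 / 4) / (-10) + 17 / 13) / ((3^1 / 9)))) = -455 / 177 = -2.57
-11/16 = -0.69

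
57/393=19/131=0.15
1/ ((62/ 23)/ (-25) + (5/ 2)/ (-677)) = -778550/ 86823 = -8.97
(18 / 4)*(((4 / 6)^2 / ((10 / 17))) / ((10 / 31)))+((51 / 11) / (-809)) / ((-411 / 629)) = 643033551 / 60958150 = 10.55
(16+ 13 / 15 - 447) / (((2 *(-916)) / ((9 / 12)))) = 1613 / 9160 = 0.18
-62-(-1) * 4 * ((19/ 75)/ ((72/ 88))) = -41014/ 675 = -60.76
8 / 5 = 1.60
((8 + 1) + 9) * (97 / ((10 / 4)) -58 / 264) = 76389 / 110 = 694.45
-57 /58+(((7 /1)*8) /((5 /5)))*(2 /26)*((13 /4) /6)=235 /174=1.35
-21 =-21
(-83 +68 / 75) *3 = -6157 / 25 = -246.28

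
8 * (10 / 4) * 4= 80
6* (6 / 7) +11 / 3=185 / 21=8.81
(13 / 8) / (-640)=-13 / 5120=-0.00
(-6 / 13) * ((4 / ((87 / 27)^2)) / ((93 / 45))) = -29160 / 338923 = -0.09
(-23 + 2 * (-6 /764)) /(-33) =4396 /6303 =0.70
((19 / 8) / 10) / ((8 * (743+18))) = 19 / 487040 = 0.00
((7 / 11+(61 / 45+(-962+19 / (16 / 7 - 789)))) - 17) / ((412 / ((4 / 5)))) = -2663355668 / 1403871975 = -1.90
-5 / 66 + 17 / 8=541 / 264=2.05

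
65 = 65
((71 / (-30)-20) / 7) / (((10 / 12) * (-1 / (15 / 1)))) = 2013 / 35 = 57.51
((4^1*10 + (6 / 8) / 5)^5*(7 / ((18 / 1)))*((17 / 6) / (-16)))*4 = -39730560121784917 / 1382400000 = -28740277.87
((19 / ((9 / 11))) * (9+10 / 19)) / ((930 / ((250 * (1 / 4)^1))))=14.87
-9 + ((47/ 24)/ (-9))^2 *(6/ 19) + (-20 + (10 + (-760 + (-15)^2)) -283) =-123659519/ 147744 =-836.99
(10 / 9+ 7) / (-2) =-73 / 18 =-4.06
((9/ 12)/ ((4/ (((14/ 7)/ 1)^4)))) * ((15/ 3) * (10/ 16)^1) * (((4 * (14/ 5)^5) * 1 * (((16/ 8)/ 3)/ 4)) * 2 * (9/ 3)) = 806736/ 125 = 6453.89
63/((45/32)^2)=7168/225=31.86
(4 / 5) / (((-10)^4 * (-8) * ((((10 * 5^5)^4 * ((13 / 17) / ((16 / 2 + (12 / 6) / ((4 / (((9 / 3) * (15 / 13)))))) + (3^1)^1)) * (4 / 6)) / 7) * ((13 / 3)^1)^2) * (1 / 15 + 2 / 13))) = -3190509 / 7207565307617187500000000000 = -0.00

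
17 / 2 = 8.50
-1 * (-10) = 10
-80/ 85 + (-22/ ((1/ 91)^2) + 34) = -3096532/ 17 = -182148.94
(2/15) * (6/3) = 4/15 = 0.27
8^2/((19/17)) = 1088/19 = 57.26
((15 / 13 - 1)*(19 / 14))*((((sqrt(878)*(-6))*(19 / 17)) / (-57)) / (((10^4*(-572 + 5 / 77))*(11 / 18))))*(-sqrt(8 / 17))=171*sqrt(7463) / 103409076875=0.00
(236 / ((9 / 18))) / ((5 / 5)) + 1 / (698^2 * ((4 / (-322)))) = 459920415 / 974408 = 472.00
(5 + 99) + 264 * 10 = 2744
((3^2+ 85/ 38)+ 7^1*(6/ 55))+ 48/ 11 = 34201/ 2090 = 16.36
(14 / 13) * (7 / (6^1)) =49 / 39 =1.26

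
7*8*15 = 840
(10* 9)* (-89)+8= -8002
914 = 914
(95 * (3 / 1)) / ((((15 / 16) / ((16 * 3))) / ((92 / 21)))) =447488 / 7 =63926.86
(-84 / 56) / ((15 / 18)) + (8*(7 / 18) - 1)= 0.31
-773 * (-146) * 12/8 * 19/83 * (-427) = -1373425431/83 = -16547294.35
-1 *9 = -9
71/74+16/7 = 1681/518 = 3.25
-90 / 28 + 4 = 11 / 14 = 0.79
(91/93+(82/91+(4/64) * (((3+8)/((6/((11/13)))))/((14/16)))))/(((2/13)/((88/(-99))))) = -67379/5859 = -11.50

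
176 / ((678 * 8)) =11 / 339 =0.03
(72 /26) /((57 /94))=1128 /247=4.57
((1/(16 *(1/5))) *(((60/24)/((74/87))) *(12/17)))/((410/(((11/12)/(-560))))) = -0.00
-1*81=-81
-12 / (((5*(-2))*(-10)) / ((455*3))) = -819 / 5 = -163.80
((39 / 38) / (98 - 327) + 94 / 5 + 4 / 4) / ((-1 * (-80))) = 861303 / 3480800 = 0.25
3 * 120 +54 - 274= 140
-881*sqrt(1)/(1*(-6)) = 881/6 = 146.83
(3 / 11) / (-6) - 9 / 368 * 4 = -145 / 1012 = -0.14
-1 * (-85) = 85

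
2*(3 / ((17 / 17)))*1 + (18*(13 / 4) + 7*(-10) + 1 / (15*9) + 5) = -133 / 270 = -0.49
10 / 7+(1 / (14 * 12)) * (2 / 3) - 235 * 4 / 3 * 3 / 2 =-118079 / 252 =-468.57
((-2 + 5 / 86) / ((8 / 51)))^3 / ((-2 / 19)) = 18022.63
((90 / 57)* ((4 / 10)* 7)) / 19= 84 / 361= 0.23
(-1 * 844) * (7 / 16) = -1477 / 4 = -369.25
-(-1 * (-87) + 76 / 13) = -92.85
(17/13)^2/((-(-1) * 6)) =289/1014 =0.29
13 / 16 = 0.81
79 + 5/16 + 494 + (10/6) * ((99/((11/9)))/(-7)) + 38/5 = 314511/560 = 561.63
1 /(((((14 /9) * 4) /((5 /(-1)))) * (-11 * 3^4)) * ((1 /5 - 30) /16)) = -50 /103257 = -0.00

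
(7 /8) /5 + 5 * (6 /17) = 1319 /680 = 1.94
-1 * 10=-10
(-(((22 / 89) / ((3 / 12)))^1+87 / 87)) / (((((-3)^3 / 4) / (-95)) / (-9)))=22420 / 89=251.91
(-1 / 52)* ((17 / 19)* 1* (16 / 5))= -68 / 1235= -0.06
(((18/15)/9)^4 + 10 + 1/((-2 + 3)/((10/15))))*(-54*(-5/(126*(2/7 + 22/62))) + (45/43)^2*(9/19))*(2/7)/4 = 339655483568/115365812625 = 2.94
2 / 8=1 / 4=0.25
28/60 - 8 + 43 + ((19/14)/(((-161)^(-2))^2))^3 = 90984718187565193895018742851/120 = 758205984896376615791822900.00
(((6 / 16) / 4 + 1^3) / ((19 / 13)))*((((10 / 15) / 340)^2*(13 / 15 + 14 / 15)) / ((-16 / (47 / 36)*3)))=-4277 / 30363033600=-0.00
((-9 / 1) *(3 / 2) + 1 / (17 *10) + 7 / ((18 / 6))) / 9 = -2846 / 2295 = -1.24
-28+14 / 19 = -27.26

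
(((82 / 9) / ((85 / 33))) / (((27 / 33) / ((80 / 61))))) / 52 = 39688 / 363987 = 0.11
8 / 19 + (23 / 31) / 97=24493 / 57133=0.43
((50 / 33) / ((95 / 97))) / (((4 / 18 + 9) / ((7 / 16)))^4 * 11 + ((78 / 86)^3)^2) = 6439518667360396422 / 9040076629494016077731309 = 0.00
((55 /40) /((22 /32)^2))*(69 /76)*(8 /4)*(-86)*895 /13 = -84974880 /2717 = -31275.26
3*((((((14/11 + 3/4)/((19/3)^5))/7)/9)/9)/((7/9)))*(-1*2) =-7209/2669234722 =-0.00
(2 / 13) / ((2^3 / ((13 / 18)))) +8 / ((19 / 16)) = 9235 / 1368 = 6.75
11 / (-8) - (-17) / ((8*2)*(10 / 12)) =-1 / 10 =-0.10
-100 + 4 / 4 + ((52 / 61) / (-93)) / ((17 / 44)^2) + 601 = 822926822 / 1639497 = 501.94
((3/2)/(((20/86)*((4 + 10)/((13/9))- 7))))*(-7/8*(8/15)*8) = -1118/125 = -8.94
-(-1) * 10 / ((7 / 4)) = 40 / 7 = 5.71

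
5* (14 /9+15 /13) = 1585 /117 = 13.55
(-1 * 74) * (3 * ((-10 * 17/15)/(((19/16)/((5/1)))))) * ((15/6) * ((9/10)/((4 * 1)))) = 113220/19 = 5958.95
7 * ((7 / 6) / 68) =49 / 408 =0.12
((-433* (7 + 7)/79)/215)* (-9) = 54558/16985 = 3.21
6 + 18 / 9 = 8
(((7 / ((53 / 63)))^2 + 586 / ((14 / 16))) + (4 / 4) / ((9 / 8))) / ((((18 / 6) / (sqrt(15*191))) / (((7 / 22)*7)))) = 916488545*sqrt(2865) / 1668546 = 29400.26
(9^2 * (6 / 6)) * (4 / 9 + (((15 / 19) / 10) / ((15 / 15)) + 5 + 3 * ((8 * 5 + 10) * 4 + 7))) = 1928439 / 38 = 50748.39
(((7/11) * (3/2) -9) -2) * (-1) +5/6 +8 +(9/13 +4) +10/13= 24.34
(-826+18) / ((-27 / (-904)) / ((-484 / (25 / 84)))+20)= -9898814464 / 245019935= -40.40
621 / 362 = 1.72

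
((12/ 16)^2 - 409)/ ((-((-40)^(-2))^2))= 1045600000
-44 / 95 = -0.46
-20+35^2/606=-17.98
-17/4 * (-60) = 255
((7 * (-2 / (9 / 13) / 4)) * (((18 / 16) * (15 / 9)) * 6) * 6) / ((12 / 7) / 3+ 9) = -9555 / 268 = -35.65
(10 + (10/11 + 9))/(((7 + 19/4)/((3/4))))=657/517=1.27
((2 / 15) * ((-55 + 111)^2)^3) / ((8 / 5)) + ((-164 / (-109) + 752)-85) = 840416908777 / 327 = 2570082289.84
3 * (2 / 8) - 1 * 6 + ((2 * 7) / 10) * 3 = -21 / 20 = -1.05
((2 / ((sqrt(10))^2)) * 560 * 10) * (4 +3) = 7840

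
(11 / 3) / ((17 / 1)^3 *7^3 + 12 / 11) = 121 / 55610283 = 0.00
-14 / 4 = -7 / 2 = -3.50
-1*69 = -69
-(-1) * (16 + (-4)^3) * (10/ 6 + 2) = -176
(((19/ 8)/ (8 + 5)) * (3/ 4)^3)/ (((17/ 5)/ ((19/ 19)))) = 2565/ 113152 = 0.02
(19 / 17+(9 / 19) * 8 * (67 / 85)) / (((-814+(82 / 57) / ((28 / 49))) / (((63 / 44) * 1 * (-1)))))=1252881 / 172991830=0.01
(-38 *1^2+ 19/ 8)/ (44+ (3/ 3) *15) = -0.60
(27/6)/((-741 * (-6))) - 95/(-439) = 94299/433732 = 0.22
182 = 182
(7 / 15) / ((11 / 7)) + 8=1369 / 165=8.30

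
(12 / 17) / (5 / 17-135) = -6 / 1145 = -0.01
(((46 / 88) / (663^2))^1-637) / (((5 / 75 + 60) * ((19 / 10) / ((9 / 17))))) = -924017993175 / 312704795546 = -2.95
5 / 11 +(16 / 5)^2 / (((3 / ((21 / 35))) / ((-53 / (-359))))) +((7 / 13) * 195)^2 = 11025.76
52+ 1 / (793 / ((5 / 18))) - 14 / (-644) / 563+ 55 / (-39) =4675388932 / 92417013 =50.59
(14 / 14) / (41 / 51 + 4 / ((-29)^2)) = 42891 / 34685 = 1.24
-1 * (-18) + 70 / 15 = 68 / 3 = 22.67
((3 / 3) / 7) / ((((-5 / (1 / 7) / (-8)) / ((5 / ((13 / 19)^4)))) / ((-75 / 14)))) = -39096300 / 9796423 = -3.99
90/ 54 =5/ 3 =1.67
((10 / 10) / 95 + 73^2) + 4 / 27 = 13669292 / 2565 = 5329.16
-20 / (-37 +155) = -10 / 59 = -0.17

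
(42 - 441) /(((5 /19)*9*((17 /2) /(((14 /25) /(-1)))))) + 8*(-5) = -184244 /6375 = -28.90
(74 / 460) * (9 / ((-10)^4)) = 333 / 2300000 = 0.00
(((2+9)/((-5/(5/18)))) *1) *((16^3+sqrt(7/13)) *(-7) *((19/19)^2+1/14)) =55 *sqrt(91)/156+56320/3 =18776.70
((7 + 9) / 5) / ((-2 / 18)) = -144 / 5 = -28.80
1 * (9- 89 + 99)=19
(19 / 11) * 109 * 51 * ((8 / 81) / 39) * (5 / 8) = 15.20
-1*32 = -32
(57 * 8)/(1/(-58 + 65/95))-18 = -26154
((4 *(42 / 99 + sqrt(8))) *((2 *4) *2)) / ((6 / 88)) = 3584 / 9 + 5632 *sqrt(2) / 3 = 3053.17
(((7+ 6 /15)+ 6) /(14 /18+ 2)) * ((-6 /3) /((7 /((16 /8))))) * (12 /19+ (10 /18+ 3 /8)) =-4.31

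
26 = 26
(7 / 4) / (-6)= -7 / 24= -0.29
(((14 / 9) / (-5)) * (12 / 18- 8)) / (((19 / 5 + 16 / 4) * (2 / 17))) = 2618 / 1053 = 2.49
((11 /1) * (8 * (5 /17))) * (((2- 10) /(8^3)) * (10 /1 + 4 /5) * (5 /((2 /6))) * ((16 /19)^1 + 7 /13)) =-1519155 /16796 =-90.45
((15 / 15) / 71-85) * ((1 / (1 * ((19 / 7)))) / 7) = -6034 / 1349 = -4.47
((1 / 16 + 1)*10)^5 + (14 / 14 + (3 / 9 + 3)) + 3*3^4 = 13335473231 / 98304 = 135655.45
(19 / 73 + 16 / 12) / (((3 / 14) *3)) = 4886 / 1971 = 2.48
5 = 5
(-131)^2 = 17161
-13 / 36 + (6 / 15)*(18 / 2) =583 / 180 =3.24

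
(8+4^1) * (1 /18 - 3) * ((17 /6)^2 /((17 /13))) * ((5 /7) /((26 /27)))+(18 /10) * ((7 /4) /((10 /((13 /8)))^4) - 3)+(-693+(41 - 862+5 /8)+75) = -9201794764599 /5734400000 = -1604.67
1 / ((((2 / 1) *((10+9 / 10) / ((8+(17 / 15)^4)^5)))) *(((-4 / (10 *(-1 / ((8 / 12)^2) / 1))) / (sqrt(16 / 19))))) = 27823783612452214711446426601 *sqrt(19) / 6121428167106628417968750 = 19812.54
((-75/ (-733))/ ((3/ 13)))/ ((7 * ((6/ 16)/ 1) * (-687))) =-2600/ 10574991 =-0.00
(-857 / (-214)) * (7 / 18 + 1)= 21425 / 3852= 5.56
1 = 1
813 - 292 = 521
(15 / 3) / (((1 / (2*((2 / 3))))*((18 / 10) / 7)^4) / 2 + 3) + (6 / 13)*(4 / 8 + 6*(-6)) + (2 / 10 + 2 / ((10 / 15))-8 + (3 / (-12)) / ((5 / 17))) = -190836198907 / 9369017580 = -20.37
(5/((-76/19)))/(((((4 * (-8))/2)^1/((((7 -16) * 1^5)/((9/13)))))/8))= -8.12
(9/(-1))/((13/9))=-81/13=-6.23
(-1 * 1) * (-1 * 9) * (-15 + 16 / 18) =-127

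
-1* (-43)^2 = -1849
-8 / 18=-4 / 9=-0.44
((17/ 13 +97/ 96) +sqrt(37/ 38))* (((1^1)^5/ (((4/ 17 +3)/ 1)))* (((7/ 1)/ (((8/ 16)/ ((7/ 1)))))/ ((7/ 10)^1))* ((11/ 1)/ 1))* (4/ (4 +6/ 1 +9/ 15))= 4760* sqrt(1406)/ 1007 +1721335/ 4134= 593.63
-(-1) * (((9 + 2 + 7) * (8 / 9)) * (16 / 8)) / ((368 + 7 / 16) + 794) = 512 / 18599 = 0.03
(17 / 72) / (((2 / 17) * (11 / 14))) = 2023 / 792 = 2.55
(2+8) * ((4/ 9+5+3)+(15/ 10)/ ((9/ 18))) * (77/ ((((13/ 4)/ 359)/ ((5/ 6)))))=811176.35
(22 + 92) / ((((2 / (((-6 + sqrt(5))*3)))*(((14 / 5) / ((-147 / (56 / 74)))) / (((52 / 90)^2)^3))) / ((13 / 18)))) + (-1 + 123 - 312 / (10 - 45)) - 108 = 1222.63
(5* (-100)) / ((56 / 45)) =-5625 / 14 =-401.79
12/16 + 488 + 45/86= 84155/172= 489.27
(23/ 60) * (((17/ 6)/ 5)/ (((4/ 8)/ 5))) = 2.17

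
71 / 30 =2.37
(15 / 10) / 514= 3 / 1028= 0.00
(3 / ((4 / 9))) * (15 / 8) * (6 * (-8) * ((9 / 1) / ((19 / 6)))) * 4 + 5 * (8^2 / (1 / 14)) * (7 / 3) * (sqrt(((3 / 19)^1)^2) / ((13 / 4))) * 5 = -1078660 / 247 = -4367.04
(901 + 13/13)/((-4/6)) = -1353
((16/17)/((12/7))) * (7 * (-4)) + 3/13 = -10039/663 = -15.14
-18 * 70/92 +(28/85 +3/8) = -203183/15640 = -12.99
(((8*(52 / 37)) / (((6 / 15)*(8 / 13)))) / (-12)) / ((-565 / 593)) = 100217 / 25086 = 3.99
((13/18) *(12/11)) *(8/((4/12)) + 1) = 650/33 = 19.70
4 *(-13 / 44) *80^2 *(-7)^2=-4076800 / 11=-370618.18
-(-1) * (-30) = -30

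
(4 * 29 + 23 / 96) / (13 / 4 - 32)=-11159 / 2760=-4.04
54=54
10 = 10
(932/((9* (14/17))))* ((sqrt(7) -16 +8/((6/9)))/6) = -15844/189 +3961* sqrt(7)/189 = -28.38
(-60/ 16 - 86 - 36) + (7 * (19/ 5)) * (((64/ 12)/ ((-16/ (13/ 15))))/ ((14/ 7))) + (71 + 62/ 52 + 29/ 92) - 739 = -53556598/ 67275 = -796.08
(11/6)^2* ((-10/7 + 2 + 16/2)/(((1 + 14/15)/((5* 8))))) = 121000/203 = 596.06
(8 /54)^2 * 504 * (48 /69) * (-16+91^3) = 3600988160 /621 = 5798692.69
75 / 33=25 / 11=2.27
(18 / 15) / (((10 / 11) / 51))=1683 / 25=67.32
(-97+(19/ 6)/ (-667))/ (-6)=16.17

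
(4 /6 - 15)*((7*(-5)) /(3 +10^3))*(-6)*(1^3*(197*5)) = -2955.98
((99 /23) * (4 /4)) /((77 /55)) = 495 /161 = 3.07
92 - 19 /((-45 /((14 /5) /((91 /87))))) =90802 /975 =93.13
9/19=0.47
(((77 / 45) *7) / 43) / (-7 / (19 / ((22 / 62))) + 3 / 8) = 2539768 / 2227185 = 1.14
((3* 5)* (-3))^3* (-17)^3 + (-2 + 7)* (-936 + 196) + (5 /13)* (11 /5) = 5820014536 /13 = 447693425.85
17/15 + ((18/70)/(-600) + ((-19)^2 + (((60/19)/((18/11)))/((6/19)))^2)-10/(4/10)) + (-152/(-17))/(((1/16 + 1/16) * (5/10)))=4988543069/9639000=517.54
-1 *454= -454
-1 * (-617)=617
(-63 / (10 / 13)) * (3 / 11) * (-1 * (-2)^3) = -9828 / 55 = -178.69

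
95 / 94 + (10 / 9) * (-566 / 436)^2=14489585 / 5025663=2.88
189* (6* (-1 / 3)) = -378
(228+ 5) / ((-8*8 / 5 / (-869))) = 1012385 / 64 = 15818.52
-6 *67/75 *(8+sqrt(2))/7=-1072/175-134 *sqrt(2)/175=-7.21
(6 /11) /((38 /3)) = 9 /209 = 0.04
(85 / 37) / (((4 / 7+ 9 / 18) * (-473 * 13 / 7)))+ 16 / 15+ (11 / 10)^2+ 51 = 1212057893 / 22751300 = 53.27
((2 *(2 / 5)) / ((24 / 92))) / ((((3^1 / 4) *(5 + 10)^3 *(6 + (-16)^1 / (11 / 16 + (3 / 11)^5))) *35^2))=-163341308 / 2844318299484375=-0.00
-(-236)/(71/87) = 20532/71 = 289.18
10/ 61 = 0.16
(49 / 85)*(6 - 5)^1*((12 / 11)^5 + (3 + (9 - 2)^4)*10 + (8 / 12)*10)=569329316164 / 41068005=13863.09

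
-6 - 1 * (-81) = 75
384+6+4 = 394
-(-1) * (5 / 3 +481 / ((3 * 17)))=566 / 51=11.10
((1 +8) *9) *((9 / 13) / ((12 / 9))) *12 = 6561 / 13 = 504.69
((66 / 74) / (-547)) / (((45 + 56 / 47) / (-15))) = 23265 / 43938869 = 0.00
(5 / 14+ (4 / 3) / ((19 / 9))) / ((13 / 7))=263 / 494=0.53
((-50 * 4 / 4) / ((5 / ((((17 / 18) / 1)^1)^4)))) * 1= -7.96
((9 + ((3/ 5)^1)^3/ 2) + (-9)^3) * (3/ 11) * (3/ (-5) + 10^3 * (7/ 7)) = -2697975243/ 13750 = -196216.38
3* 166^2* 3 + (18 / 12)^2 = 992025 / 4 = 248006.25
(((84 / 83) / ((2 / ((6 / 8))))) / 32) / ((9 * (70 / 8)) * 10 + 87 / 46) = 483 / 32148224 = 0.00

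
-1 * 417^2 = -173889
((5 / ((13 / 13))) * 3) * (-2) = -30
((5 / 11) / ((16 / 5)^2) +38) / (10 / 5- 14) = -35711 / 11264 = -3.17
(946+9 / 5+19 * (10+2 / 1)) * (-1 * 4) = -23516 / 5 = -4703.20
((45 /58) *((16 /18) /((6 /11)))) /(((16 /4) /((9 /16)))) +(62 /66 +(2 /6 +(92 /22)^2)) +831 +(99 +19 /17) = 1813557677 /1908896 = 950.06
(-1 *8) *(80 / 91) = -640 / 91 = -7.03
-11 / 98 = -0.11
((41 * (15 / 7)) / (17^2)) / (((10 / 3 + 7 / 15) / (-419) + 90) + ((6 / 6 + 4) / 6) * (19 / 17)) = 7730550 / 2312073253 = 0.00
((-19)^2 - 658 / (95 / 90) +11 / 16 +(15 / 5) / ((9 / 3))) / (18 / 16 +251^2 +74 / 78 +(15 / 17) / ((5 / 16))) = -52540761 / 12698964602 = -0.00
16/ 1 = 16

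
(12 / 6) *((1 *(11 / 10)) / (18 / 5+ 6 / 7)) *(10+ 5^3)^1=3465 / 52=66.63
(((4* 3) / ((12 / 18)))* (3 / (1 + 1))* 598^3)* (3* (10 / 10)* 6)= 103929735312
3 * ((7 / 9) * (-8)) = -56 / 3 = -18.67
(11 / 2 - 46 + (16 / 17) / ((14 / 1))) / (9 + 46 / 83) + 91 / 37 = -12377439 / 6983158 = -1.77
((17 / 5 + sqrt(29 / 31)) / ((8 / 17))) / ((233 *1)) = 17 *sqrt(899) / 57784 + 289 / 9320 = 0.04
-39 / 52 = -3 / 4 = -0.75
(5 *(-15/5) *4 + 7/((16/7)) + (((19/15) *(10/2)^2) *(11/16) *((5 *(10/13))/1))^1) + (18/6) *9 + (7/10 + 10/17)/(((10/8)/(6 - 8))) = 13720201/265200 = 51.74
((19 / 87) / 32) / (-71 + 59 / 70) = -665 / 6836112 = -0.00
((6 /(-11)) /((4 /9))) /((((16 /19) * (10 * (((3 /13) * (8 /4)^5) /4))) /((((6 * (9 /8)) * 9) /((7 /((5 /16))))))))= -540189 /2523136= -0.21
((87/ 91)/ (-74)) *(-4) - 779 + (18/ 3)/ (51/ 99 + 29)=-1276930820/ 1639729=-778.75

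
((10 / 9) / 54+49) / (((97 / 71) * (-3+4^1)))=845752 / 23571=35.88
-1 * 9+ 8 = -1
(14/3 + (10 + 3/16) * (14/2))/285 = 3647/13680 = 0.27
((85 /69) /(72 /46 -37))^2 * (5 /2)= 1445 /478242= 0.00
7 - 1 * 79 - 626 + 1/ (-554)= -386693/ 554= -698.00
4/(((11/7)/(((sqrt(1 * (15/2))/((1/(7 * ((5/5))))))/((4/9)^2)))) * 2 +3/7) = 8.68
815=815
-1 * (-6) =6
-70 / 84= -5 / 6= -0.83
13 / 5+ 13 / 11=208 / 55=3.78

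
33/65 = 0.51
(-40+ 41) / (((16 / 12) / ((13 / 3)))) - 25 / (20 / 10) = -37 / 4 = -9.25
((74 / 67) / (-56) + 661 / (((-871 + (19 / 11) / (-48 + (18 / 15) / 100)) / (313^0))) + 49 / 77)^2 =113817673380075037520449 / 5626702196211001817292304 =0.02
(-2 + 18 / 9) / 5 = 0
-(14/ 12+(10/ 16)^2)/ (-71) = 299/ 13632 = 0.02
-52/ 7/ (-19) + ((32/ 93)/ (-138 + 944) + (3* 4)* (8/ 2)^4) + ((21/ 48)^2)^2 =1003693903805347/ 326677757952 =3072.43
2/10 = 1/5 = 0.20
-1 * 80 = -80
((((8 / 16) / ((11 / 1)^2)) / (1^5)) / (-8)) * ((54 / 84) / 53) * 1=-9 / 1436512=-0.00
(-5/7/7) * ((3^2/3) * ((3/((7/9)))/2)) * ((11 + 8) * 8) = -30780/343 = -89.74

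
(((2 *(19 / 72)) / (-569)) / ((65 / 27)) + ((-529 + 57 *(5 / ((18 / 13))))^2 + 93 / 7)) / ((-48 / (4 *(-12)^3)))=3893987161936 / 258895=15040797.09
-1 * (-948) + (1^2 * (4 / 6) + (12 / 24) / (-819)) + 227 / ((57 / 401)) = 79225127 / 31122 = 2545.63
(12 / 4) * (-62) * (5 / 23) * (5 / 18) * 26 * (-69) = 20150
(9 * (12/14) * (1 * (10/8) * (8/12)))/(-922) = -45/6454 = -0.01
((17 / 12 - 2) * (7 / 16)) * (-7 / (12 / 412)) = 35329 / 576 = 61.34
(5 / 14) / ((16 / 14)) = 5 / 16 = 0.31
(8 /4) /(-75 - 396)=-2 /471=-0.00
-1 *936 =-936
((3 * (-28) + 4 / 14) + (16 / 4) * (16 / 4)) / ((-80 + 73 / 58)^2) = -1594536 / 146002423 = -0.01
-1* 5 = -5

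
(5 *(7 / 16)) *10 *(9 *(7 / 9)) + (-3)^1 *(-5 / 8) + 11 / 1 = 166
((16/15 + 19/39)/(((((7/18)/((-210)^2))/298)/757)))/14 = 2839260101.54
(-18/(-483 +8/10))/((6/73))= 1095/2411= 0.45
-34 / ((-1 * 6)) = 17 / 3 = 5.67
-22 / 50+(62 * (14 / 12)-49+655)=50842 / 75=677.89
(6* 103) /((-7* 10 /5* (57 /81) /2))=-16686 /133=-125.46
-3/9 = -0.33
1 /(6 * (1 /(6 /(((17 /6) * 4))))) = 3 /34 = 0.09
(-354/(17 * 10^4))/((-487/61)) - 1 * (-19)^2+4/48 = -44820403859/124185000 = -360.92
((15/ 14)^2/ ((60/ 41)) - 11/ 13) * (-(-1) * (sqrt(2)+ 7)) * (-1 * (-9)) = -5661/ 1456 - 5661 * sqrt(2)/ 10192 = -4.67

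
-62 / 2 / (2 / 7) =-108.50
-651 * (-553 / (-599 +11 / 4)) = -480004 / 795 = -603.78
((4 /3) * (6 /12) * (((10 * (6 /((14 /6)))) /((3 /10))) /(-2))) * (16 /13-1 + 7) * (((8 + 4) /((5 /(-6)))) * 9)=2436480 /91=26774.51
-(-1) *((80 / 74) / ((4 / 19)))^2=36100 / 1369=26.37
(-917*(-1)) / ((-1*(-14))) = 131 / 2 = 65.50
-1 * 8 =-8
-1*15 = -15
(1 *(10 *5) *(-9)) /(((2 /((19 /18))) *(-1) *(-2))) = -475 /4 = -118.75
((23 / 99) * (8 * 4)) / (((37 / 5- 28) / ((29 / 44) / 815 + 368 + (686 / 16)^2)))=-29114950867 / 36566442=-796.22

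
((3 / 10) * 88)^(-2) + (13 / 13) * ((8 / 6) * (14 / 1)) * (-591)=-192221543 / 17424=-11032.00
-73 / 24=-3.04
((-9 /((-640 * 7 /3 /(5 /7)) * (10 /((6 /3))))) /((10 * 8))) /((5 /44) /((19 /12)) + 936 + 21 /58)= 54549 /4746420044800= 0.00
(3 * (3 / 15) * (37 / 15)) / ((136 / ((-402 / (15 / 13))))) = -32227 / 8500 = -3.79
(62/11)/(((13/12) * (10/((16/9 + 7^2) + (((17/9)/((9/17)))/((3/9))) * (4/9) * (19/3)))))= 562588/13365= 42.09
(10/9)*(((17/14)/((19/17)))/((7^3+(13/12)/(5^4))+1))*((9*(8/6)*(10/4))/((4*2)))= 4515625/343141729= 0.01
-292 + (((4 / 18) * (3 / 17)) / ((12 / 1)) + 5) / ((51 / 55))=-4472747 / 15606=-286.60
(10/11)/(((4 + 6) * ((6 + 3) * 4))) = 1/396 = 0.00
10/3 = 3.33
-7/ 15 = -0.47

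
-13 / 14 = -0.93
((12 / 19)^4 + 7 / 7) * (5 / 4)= 755285 / 521284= 1.45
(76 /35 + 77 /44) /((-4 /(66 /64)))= -18117 /17920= -1.01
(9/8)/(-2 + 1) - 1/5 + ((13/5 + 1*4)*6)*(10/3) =5227/40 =130.68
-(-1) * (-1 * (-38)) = 38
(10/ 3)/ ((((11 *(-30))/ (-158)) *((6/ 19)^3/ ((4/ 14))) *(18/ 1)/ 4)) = 3.22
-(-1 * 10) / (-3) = -10 / 3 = -3.33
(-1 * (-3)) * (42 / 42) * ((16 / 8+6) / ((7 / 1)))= 24 / 7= 3.43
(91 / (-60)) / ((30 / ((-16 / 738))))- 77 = -77.00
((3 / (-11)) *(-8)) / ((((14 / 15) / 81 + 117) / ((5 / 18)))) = 0.01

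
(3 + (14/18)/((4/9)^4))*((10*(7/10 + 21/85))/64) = 3.39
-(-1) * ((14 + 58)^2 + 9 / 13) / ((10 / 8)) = 269604 / 65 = 4147.75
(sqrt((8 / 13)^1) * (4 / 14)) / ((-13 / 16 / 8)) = -512 * sqrt(26) / 1183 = -2.21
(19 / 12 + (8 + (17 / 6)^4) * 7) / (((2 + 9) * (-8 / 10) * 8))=-7.23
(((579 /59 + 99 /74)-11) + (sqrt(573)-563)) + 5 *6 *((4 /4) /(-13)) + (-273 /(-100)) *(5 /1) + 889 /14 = -276982613 /567580 + sqrt(573) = -464.07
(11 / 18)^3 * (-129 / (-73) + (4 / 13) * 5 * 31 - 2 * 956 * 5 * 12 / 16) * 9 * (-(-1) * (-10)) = 44970450415 / 307476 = 146256.78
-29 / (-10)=2.90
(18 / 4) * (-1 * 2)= -9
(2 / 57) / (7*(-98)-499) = -2 / 67545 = -0.00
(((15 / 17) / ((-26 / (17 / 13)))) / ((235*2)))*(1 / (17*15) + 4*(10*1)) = -10201 / 2700620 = -0.00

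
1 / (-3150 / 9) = -1 / 350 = -0.00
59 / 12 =4.92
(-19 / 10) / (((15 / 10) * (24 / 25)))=-95 / 72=-1.32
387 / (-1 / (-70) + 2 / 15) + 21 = 81921 / 31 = 2642.61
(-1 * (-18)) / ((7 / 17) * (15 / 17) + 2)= 5202 / 683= 7.62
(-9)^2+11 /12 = 983 /12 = 81.92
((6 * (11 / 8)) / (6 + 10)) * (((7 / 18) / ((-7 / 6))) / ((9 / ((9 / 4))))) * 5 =-55 / 256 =-0.21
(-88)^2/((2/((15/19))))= 58080/19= 3056.84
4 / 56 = 1 / 14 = 0.07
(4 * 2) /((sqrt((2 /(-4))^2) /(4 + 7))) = 176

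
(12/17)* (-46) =-552/17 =-32.47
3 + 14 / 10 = 22 / 5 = 4.40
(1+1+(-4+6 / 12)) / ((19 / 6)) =-9 / 19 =-0.47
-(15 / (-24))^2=-25 / 64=-0.39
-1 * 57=-57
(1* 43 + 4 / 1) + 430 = 477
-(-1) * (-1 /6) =-1 /6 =-0.17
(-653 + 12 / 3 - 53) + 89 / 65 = -45541 / 65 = -700.63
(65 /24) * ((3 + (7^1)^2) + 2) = 585 /4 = 146.25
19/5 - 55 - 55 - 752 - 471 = -1329.20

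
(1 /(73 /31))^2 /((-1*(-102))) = 961 /543558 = 0.00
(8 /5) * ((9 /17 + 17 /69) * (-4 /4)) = -1456 /1173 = -1.24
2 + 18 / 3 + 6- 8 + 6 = 12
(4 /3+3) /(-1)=-13 /3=-4.33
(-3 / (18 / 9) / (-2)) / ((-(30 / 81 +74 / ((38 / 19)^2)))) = -81 / 2038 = -0.04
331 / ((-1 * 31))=-331 / 31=-10.68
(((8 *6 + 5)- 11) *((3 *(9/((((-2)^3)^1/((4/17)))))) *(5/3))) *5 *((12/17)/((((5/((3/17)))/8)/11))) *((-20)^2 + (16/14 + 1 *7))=-1221881760/4913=-248703.80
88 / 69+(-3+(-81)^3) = -36669548 / 69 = -531442.72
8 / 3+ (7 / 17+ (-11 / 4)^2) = 8683 / 816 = 10.64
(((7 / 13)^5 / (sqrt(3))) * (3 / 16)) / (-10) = -16807 * sqrt(3) / 59406880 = -0.00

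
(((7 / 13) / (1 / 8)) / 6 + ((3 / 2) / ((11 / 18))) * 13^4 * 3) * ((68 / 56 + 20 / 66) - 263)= -54993347.91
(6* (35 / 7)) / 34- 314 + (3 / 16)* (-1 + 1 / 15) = -213039 / 680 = -313.29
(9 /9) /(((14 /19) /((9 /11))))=171 /154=1.11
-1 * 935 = -935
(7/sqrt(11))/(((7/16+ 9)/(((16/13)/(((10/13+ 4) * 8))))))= 112 * sqrt(11)/51491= 0.01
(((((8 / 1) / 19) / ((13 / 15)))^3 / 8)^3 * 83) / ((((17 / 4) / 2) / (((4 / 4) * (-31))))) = -207439294464000000000 / 58173005309127722873639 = -0.00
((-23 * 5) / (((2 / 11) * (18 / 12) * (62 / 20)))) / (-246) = 6325 / 11439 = 0.55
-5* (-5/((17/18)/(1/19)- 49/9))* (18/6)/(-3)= -2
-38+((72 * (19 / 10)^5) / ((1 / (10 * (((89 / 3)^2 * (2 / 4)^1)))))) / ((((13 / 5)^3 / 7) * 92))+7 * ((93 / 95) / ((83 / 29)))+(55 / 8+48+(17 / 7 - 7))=303245032648037 / 8924987344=33977.08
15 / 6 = 5 / 2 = 2.50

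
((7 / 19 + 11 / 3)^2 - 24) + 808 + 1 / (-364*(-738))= 77608262729 / 96976152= 800.28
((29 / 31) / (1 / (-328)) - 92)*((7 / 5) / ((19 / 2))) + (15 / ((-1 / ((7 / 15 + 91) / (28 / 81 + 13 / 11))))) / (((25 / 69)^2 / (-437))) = 1498021999777996 / 501018125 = 2989955.70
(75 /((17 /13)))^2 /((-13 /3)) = -219375 /289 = -759.08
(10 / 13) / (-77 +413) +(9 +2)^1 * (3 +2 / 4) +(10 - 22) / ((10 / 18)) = 184573 / 10920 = 16.90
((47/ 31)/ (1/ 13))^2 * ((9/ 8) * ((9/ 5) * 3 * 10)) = 90717003/ 3844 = 23599.64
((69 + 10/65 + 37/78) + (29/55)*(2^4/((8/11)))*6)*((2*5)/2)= 54299/78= 696.14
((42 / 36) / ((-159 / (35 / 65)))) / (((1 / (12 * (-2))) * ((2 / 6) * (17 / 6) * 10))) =588 / 58565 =0.01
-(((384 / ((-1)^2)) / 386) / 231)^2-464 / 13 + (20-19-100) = -386707214319 / 2871041173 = -134.69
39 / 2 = 19.50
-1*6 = -6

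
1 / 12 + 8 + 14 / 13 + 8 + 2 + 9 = 4393 / 156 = 28.16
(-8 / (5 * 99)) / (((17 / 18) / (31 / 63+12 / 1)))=-12592 / 58905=-0.21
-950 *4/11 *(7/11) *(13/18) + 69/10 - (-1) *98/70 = -1638613/10890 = -150.47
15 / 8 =1.88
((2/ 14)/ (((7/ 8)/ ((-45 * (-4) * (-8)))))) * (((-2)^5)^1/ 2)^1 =184320/ 49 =3761.63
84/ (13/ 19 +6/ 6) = 399/ 8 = 49.88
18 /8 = 9 /4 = 2.25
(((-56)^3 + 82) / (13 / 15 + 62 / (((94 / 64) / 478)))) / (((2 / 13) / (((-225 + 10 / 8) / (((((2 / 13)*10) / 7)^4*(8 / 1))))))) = 1974750893674959309 / 2913462476800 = 677802.07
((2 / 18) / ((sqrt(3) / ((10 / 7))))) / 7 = 10 * sqrt(3) / 1323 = 0.01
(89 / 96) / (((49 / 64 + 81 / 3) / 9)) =534 / 1777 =0.30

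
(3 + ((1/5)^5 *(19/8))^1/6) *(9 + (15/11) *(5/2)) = 40951729/1100000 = 37.23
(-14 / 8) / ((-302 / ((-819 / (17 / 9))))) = -51597 / 20536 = -2.51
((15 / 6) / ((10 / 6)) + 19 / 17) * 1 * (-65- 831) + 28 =-39396 / 17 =-2317.41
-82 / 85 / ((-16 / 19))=779 / 680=1.15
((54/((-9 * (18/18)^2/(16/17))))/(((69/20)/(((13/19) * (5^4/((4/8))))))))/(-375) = 83200/22287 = 3.73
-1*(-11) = 11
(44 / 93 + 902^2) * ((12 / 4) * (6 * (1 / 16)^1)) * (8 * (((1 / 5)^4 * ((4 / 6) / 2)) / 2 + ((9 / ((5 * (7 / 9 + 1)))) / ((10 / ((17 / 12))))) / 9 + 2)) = 572086964141 / 38750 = 14763534.56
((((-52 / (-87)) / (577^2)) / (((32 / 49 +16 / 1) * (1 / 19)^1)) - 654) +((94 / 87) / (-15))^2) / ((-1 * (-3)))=-25214819516830333 / 115665227685900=-218.00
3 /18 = 0.17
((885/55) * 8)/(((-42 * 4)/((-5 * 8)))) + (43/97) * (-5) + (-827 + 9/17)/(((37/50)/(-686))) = 3599556712585/4698001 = 766189.01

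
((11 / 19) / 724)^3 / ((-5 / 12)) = -0.00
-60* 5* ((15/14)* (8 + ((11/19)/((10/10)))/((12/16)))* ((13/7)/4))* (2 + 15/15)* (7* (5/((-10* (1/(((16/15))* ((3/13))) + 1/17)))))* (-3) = -1491750000/149093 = -10005.50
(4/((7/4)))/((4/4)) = 2.29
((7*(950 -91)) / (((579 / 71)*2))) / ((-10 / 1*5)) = -426923 / 57900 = -7.37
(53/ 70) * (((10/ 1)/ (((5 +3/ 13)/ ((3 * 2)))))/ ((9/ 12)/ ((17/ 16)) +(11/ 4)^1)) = 2.51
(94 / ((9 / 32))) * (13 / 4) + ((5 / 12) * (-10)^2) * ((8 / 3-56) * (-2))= 5530.67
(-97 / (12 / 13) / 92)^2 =1590121 / 1218816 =1.30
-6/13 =-0.46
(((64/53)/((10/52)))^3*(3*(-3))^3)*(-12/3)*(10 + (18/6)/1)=174658947121152/18609625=9385409.28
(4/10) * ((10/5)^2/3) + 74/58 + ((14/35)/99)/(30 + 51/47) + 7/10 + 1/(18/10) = 128557381/41945310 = 3.06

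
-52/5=-10.40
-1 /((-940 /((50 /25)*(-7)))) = -7 /470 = -0.01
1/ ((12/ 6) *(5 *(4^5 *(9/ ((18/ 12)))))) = 1/ 61440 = 0.00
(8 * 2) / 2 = 8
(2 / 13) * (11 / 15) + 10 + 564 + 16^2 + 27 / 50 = 1619773 / 1950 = 830.65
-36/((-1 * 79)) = 36/79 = 0.46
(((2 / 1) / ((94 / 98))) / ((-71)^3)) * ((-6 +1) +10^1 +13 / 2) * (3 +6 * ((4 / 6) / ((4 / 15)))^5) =-10619721 / 269149072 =-0.04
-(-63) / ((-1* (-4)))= 15.75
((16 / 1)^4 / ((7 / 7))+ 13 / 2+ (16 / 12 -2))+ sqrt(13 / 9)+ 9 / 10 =sqrt(13) / 3+ 983141 / 15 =65543.94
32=32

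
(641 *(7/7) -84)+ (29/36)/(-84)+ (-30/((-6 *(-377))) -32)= 598499147/1140048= 524.98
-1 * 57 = -57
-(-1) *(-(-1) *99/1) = 99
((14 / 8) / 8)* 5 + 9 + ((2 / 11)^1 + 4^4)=93729 / 352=266.28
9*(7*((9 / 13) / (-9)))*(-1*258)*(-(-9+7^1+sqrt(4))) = 0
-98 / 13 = -7.54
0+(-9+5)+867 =863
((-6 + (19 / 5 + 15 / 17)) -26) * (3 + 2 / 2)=-9288 / 85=-109.27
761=761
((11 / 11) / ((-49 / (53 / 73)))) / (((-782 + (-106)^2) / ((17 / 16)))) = -901 / 598303328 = -0.00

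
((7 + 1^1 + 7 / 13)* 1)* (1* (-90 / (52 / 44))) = -109890 / 169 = -650.24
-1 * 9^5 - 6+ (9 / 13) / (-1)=-767724 / 13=-59055.69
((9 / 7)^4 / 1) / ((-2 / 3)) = -19683 / 4802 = -4.10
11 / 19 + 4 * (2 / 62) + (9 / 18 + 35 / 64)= 1.75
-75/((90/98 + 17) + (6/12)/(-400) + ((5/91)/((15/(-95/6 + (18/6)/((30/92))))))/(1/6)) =-114660000/27168809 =-4.22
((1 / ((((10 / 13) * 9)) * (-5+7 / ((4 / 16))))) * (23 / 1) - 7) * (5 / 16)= -617 / 288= -2.14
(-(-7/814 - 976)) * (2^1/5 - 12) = -23039659/2035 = -11321.70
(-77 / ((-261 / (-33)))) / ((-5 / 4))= 3388 / 435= 7.79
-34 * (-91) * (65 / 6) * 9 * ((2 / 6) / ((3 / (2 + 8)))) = 1005550 / 3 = 335183.33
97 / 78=1.24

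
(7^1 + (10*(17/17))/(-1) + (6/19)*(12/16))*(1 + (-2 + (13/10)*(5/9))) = 175/228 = 0.77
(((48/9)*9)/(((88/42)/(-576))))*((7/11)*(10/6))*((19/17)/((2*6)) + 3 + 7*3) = -693604800/2057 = -337192.42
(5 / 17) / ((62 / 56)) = 0.27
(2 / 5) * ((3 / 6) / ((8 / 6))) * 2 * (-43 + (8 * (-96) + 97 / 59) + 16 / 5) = -356724 / 1475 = -241.85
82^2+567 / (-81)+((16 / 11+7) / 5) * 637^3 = 24038530764 / 55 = 437064195.71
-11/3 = -3.67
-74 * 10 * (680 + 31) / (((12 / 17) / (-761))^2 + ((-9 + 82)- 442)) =9784214547740 / 6862004713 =1425.85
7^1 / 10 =7 / 10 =0.70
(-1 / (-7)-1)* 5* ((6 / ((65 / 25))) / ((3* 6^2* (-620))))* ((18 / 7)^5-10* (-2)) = 2782135 / 142237641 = 0.02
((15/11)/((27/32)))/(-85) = -32/1683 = -0.02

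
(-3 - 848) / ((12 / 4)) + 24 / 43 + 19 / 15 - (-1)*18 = -56726 / 215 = -263.84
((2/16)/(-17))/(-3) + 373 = 152185/408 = 373.00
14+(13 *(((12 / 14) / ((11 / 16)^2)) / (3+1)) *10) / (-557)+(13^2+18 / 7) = 87498783 / 471779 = 185.47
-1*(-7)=7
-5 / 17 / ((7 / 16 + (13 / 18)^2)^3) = -10883911680 / 32648430419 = -0.33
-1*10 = -10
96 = 96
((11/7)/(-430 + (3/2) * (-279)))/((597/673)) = -14806/7091763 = -0.00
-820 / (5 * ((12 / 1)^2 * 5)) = -41 / 180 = -0.23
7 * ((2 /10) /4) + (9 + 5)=287 /20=14.35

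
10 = 10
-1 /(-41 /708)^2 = -501264 /1681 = -298.19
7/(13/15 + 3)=105/58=1.81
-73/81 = -0.90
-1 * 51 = -51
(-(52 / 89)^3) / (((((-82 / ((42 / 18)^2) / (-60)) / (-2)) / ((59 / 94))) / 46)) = 186988954880 / 4075425789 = 45.88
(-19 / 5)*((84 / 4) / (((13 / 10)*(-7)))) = 8.77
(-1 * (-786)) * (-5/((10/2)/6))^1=-4716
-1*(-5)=5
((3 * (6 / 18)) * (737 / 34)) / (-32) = -0.68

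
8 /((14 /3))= 12 /7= 1.71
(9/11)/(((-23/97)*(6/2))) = -291/253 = -1.15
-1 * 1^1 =-1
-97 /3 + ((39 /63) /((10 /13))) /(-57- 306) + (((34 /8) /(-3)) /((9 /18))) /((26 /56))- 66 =-103497127 /990990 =-104.44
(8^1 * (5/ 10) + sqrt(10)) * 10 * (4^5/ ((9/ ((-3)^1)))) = -40960/ 3- 10240 * sqrt(10)/ 3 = -24447.24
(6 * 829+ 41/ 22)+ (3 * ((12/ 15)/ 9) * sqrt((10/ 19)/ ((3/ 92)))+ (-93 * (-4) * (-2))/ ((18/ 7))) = 8 * sqrt(13110)/ 855+ 309311/ 66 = 4687.60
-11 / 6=-1.83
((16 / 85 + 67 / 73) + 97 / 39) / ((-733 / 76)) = -0.37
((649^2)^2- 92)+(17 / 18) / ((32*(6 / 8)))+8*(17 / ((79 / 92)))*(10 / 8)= 6054658121399375 / 34128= 177410282507.01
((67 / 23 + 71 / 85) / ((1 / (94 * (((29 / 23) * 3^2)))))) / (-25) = -159.93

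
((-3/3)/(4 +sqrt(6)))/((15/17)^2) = -578/1125 +289 * sqrt(6)/2250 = -0.20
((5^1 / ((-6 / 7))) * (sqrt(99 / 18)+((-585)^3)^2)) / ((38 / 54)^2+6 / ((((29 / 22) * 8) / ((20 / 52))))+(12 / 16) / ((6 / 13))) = -102811300238613688312500 / 1028549-1282554 * sqrt(22) / 1028549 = -99957610418768278.74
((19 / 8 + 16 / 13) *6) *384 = 108000 / 13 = 8307.69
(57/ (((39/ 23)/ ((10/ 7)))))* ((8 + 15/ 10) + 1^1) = 6555/ 13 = 504.23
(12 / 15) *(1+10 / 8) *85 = 153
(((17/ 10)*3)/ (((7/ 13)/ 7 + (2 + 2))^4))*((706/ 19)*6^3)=111063675528/ 749595695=148.16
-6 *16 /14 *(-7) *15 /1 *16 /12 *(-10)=-9600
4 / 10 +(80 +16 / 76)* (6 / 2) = 22898 / 95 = 241.03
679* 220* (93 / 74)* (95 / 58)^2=31344592125 / 62234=503657.04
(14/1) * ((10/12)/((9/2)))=2.59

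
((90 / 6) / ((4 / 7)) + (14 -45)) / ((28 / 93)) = -15.78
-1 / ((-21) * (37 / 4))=4 / 777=0.01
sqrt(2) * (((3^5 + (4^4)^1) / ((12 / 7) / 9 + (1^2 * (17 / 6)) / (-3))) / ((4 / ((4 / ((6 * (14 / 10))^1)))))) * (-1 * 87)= 130239 * sqrt(2) / 19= 9693.99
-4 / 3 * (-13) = 52 / 3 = 17.33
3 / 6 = 1 / 2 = 0.50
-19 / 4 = -4.75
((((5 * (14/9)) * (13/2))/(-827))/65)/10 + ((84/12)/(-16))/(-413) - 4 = -140489929/35130960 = -4.00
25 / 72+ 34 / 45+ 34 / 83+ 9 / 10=72083 / 29880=2.41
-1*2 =-2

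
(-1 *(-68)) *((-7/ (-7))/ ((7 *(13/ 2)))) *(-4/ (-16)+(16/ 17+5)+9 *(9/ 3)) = 4514/ 91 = 49.60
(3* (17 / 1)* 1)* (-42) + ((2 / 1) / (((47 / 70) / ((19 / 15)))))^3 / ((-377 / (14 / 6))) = -6792142782418 / 3170442951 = -2142.33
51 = 51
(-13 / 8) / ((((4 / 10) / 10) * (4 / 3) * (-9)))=325 / 96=3.39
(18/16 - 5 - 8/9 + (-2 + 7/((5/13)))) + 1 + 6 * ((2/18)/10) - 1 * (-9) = 7741/360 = 21.50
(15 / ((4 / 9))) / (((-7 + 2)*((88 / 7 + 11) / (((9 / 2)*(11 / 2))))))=-567 / 80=-7.09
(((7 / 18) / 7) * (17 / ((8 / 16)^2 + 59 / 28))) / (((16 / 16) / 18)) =238 / 33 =7.21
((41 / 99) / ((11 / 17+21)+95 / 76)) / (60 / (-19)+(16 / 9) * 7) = 0.00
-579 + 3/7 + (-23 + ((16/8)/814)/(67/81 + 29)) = -4140726265/6883184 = -601.57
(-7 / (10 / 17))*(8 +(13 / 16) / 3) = -98.42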